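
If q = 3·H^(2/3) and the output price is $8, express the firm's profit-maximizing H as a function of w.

MP_H = (2/3)·3·H^(-1/3) = 2·H^(-1/3).
Setting P·MP_H = w: 16·H^(-1/3) = w.
Solving for H: H^(-1/3) = w/16, so H = (16/w)^(3).

H(w) = 4096/w³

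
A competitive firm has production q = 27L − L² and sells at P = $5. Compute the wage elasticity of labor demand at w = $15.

ε = -0.125

From P·MP_L = w with MP_L = 27 − 2L, labor demand is L(w) = (27 − w/5)/2.
dL/dw = −1/(10) = -0.1.
At w = 15, L = 12, so ε = (dL/dw)·(w/L) = (-0.1)·(15/12) = -0.125.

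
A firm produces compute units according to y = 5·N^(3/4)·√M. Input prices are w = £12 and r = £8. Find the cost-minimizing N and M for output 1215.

N* = 81, M* = 81

Cost minimization requires the marginal rate of technical substitution to equal the input-price ratio: MP_N/MP_M = w/r.
Here MP_N/MP_M = (3/4)·(M/N)/(1/2) = 1.5·(M/N). Setting this equal to 12/8 = 1.5 gives M = N.
Substituting into y = 1215: 5·N^(3/4)·(N)^(1/2) = 1215.
Solving, N = 81 and M = 81.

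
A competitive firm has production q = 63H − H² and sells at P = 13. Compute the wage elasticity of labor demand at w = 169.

ε = -0.26

From P·MP_H = w with MP_H = 63 − 2H, labor demand is H(w) = (63 − w/13)/2.
dH/dw = −1/(26) = -1/26.
At w = 169, H = 25, so ε = (dH/dw)·(w/H) = (-1/26)·(169/25) = -0.26.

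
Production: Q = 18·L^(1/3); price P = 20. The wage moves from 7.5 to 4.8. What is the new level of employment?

From P·MP_L = w with MP_L = 6·L^(-2/3), the labor demand is L(w) = (120/w)^(3/2).
At w = 7.5: L = 64. At w = 4.8: L = 125.

L* = 125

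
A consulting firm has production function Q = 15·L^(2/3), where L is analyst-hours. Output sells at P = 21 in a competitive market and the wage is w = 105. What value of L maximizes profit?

L* = 8

MP_L = (2/3)·15·L^(-1/3) = 10·L^(-1/3).
Profit maximization for a price taker requires P·MP_L = w: 21·10·L^(-1/3) = 105.
So L^(-1/3) = 0.5, which gives L = 8.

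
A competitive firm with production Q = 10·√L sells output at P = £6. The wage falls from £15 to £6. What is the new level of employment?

From P·MP_L = w with MP_L = 5·L^(-1/2), the labor demand is L(w) = (30/w)^(2).
At w = 15: L = 4. At w = 6: L = 25.

L* = 25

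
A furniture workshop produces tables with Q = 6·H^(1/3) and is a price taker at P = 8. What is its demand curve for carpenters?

H(w) = (16/w)^(3/2)

MP_H = (1/3)·6·H^(-2/3) = 2·H^(-2/3).
Setting P·MP_H = w: 16·H^(-2/3) = w.
Solving for H: H^(-2/3) = w/16, so H = (16/w)^(3/2).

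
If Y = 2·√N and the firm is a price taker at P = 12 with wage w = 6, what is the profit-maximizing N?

MP_N = (1/2)·2·N^(-1/2) = N^(-1/2).
Profit maximization for a price taker requires P·MP_N = w: 12·N^(-1/2) = 6.
So N^(-1/2) = 0.5, which gives N = 4.

N* = 4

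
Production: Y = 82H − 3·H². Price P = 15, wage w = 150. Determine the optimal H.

The marginal product of H is MP_H = 82 − 6H.
A price-taking firm hires until the value of the marginal product equals the wage: P·MP_H = w, so 15·(82 − 6H) = 150.
Then 82 − 6H = 10, giving H = 12.

H* = 12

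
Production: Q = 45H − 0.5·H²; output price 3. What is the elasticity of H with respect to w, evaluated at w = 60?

ε = -0.8

From P·MP_H = w with MP_H = 45 − H, labor demand is H(w) = 45 − w/3.
dH/dw = −1/(3) = -1/3.
At w = 60, H = 25, so ε = (dH/dw)·(w/H) = (-1/3)·(60/25) = -0.8.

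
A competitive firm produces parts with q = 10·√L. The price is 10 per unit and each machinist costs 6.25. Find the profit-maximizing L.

MP_L = (1/2)·10·L^(-1/2) = 5·L^(-1/2).
Profit maximization for a price taker requires P·MP_L = w: 10·5·L^(-1/2) = 6.25.
So L^(-1/2) = 0.125, which gives L = 64.

L* = 64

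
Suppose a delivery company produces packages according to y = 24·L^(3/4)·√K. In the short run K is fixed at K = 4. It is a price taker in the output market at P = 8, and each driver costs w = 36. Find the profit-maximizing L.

With K = 4, MP_L = (3/4)·24·L^(-1/4)·4^(1/2) = 36·L^(-1/4).
Profit maximization for a price taker requires P·MP_L = w: 8·36·L^(-1/4) = 36.
So L^(-1/4) = 0.125, which gives L = 4096.

L* = 4096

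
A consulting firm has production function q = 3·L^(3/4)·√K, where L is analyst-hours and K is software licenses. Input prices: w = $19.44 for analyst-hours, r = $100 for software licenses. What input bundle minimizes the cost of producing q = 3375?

L* = 625, K* = 81

Cost minimization requires the marginal rate of technical substitution to equal the input-price ratio: MP_L/MP_K = w/r.
Here MP_L/MP_K = (3/4)·(K/L)/(1/2) = 1.5·(K/L). Setting this equal to 19.44/100 = 0.1944 gives K = 0.1296L.
Substituting into q = 3375: 3·L^(3/4)·(0.1296L)^(1/2) = 3375.
Solving, L = 625 and K = 81.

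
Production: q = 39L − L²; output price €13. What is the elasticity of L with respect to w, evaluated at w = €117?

From P·MP_L = w with MP_L = 39 − 2L, labor demand is L(w) = (39 − w/13)/2.
dL/dw = −1/(26) = -1/26.
At w = 117, L = 15, so ε = (dL/dw)·(w/L) = (-1/26)·(117/15) = -0.3.

ε = -0.3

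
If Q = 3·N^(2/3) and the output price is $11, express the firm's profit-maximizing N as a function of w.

N(w) = 10648/w³

MP_N = (2/3)·3·N^(-1/3) = 2·N^(-1/3).
Setting P·MP_N = w: 22·N^(-1/3) = w.
Solving for N: N^(-1/3) = w/22, so N = (22/w)^(3).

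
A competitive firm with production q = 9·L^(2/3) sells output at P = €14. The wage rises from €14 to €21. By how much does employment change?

From P·MP_L = w with MP_L = 6·L^(-1/3), the labor demand is L(w) = (84/w)^(3).
At w = 14: L = 216. At w = 21: L = 64.
ΔL = 64 − 216 = -152.

ΔL = -152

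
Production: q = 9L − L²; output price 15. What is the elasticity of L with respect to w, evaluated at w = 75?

From P·MP_L = w with MP_L = 9 − 2L, labor demand is L(w) = (9 − w/15)/2.
dL/dw = −1/(30) = -1/30.
At w = 75, L = 2, so ε = (dL/dw)·(w/L) = (-1/30)·(75/2) = -1.25.

ε = -1.25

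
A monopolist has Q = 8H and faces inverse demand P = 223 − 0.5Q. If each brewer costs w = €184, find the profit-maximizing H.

H* = 25

Marginal revenue from the inverse demand is MR = 223 − Q.
The marginal product is MP_H = 8.
A monopolist hires until marginal revenue product equals the wage: MR·MP_H = w.
(223 − 8H)·8 = 184, so H = 25.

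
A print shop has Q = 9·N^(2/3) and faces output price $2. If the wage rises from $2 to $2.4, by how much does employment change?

From P·MP_N = w with MP_N = 6·N^(-1/3), the labor demand is N(w) = (12/w)^(3).
At w = 2: N = 216. At w = 2.4: N = 125.
ΔN = 125 − 216 = -91.

ΔN = -91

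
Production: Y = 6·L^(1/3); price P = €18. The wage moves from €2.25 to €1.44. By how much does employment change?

ΔL = 61

From P·MP_L = w with MP_L = 2·L^(-2/3), the labor demand is L(w) = (36/w)^(3/2).
At w = 2.25: L = 64. At w = 1.44: L = 125.
ΔL = 125 − 64 = 61.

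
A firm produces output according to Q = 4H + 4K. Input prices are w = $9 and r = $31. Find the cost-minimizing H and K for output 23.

The inputs are perfect substitutes, so the firm uses whichever has the lower cost per unit of output.
Cost per unit of output via H is w/4 = 2.25; via K it is r/4 = 7.75. H is cheaper.
Producing Q = 23 with H alone: H = 5.75, K = 0.

H* = 5.75, K* = 0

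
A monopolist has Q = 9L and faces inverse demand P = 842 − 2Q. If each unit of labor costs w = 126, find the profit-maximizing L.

L* = 23

Marginal revenue from the inverse demand is MR = 842 − 4Q.
The marginal product is MP_L = 9.
A monopolist hires until marginal revenue product equals the wage: MR·MP_L = w.
(842 − 36L)·9 = 126, so L = 23.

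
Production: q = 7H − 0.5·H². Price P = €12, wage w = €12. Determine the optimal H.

H* = 6

The marginal product of H is MP_H = 7 − H.
A price-taking firm hires until the value of the marginal product equals the wage: P·MP_H = w, so 12·(7 − H) = 12.
Then 7 − H = 1, giving H = 6.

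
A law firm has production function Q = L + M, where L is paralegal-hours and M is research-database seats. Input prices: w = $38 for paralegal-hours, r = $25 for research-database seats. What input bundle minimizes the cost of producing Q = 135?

L* = 0, M* = 135

The inputs are perfect substitutes, so the firm uses whichever has the lower cost per unit of output.
Cost per unit of output via L is 38; via M it is 25. M is cheaper.
Producing Q = 135 with M alone: L = 0, M = 135.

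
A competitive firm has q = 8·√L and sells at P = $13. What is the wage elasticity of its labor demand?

ε = -2

MP_L = (1/2)·8·L^(-1/2), so P·MP_L = w gives 52·L^(-1/2) = w.
Solving, L(w) = (52/w)^(2). This is a constant-elasticity form: L ∝ w^(−2), so ε = −2.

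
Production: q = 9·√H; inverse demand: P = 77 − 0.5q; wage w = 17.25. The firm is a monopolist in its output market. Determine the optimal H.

H* = 36

Marginal revenue from the inverse demand is MR = 77 − q.
The marginal product is MP_H = 4.5·H^(-1/2).
A monopolist hires until marginal revenue product equals the wage: MR·MP_H = w.
At H, q = 9·√H. Substituting and solving: (77 − 9·√H)·4.5·H^(-1/2) = 17.25 gives H = 36.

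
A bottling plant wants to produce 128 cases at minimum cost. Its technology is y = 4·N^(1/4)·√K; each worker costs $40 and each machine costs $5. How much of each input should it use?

Cost minimization requires the marginal rate of technical substitution to equal the input-price ratio: MP_N/MP_K = w/r.
Here MP_N/MP_K = (1/4)·(K/N)/(1/2) = 0.5·(K/N). Setting this equal to 40/5 = 8 gives K = 16N.
Substituting into y = 128: 4·N^(1/4)·(16N)^(1/2) = 128.
Solving, N = 16 and K = 256.

N* = 16, K* = 256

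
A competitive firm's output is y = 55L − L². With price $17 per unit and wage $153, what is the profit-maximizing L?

The marginal product of L is MP_L = 55 − 2L.
A price-taking firm hires until the value of the marginal product equals the wage: P·MP_L = w, so 17·(55 − 2L) = 153.
Then 55 − 2L = 9, giving L = 23.

L* = 23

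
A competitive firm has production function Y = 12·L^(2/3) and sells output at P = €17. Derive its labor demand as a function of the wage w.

MP_L = (2/3)·12·L^(-1/3) = 8·L^(-1/3).
Setting P·MP_L = w: 136·L^(-1/3) = w.
Solving for L: L^(-1/3) = w/136, so L = (136/w)^(3).

L(w) = 2515456/w³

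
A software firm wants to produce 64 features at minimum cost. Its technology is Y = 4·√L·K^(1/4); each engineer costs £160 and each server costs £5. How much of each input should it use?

L* = 16, K* = 256

Cost minimization requires the marginal rate of technical substitution to equal the input-price ratio: MP_L/MP_K = w/r.
Here MP_L/MP_K = (1/2)·(K/L)/(1/4) = 2·(K/L). Setting this equal to 160/5 = 32 gives K = 16L.
Substituting into Y = 64: 4·L^(1/2)·(16L)^(1/4) = 64.
Solving, L = 16 and K = 256.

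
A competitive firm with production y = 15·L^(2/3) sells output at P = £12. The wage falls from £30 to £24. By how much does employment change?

ΔL = 61

From P·MP_L = w with MP_L = 10·L^(-1/3), the labor demand is L(w) = (120/w)^(3).
At w = 30: L = 64. At w = 24: L = 125.
ΔL = 125 − 64 = 61.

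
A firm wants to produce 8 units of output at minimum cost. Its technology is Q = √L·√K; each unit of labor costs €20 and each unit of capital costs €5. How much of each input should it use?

Cost minimization requires the marginal rate of technical substitution to equal the input-price ratio: MP_L/MP_K = w/r.
Here MP_L/MP_K = (1/2)·(K/L)/(1/2) = (K/L). Setting this equal to 20/5 = 4 gives K = 4L.
Substituting into Q = 8: L^(1/2)·(4L)^(1/2) = 8.
Solving, L = 4 and K = 16.

L* = 4, K* = 16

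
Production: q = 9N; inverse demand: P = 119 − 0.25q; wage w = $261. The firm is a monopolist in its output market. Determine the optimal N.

N* = 20

Marginal revenue from the inverse demand is MR = 119 − 0.5q.
The marginal product is MP_N = 9.
A monopolist hires until marginal revenue product equals the wage: MR·MP_N = w.
(119 − 4.5N)·9 = 261, so N = 20.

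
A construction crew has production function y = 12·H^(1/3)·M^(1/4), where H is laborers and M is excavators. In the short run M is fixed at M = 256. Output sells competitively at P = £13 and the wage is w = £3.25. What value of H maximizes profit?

With M = 256, MP_H = (1/3)·12·H^(-2/3)·256^(1/4) = 16·H^(-2/3).
Profit maximization for a price taker requires P·MP_H = w: 13·16·H^(-2/3) = 3.25.
So H^(-2/3) = 0.015625, which gives H = 512.

H* = 512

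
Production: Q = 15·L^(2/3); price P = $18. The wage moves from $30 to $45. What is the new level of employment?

From P·MP_L = w with MP_L = 10·L^(-1/3), the labor demand is L(w) = (180/w)^(3).
At w = 30: L = 216. At w = 45: L = 64.

L* = 64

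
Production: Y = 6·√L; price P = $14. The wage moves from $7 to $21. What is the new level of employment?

From P·MP_L = w with MP_L = 3·L^(-1/2), the labor demand is L(w) = (42/w)^(2).
At w = 7: L = 36. At w = 21: L = 4.

L* = 4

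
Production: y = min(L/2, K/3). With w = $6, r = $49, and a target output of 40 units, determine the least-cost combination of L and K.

With a fixed-proportions technology, the cost-minimizing bundle uses no slack in either input: L/2 = K/3 = y.
So L = 2·40 = 80 and K = 3·40 = 120.

L* = 80, K* = 120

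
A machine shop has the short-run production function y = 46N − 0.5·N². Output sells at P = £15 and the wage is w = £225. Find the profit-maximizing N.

The marginal product of N is MP_N = 46 − N.
A price-taking firm hires until the value of the marginal product equals the wage: P·MP_N = w, so 15·(46 − N) = 225.
Then 46 − N = 15, giving N = 31.

N* = 31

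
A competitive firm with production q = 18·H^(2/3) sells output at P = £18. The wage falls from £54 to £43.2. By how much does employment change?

ΔH = 61

From P·MP_H = w with MP_H = 12·H^(-1/3), the labor demand is H(w) = (216/w)^(3).
At w = 54: H = 64. At w = 43.2: H = 125.
ΔH = 125 − 64 = 61.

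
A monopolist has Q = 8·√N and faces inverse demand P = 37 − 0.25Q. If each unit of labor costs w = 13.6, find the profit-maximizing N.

Marginal revenue from the inverse demand is MR = 37 − 0.5Q.
The marginal product is MP_N = 4·N^(-1/2).
A monopolist hires until marginal revenue product equals the wage: MR·MP_N = w.
At N, Q = 8·√N. Substituting and solving: (37 − 4·√N)·4·N^(-1/2) = 13.6 gives N = 25.

N* = 25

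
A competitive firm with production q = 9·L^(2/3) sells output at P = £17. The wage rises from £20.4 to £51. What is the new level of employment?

L* = 8

From P·MP_L = w with MP_L = 6·L^(-1/3), the labor demand is L(w) = (102/w)^(3).
At w = 20.4: L = 125. At w = 51: L = 8.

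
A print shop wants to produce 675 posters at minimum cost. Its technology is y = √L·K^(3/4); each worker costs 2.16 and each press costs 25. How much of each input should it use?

Cost minimization requires the marginal rate of technical substitution to equal the input-price ratio: MP_L/MP_K = w/r.
Here MP_L/MP_K = (1/2)·(K/L)/(3/4) = (2/3)·(K/L). Setting this equal to 2.16/25 = 0.0864 gives K = 0.1296L.
Substituting into y = 675: L^(1/2)·(0.1296L)^(3/4) = 675.
Solving, L = 625 and K = 81.

L* = 625, K* = 81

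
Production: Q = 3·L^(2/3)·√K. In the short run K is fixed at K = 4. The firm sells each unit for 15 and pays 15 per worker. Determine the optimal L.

With K = 4, MP_L = (2/3)·3·L^(-1/3)·4^(1/2) = 4·L^(-1/3).
Profit maximization for a price taker requires P·MP_L = w: 15·4·L^(-1/3) = 15.
So L^(-1/3) = 0.25, which gives L = 64.

L* = 64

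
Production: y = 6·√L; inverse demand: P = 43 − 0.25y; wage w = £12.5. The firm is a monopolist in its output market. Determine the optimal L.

Marginal revenue from the inverse demand is MR = 43 − 0.5y.
The marginal product is MP_L = 3·L^(-1/2).
A monopolist hires until marginal revenue product equals the wage: MR·MP_L = w.
At L, y = 6·√L. Substituting and solving: (43 − 3·√L)·3·L^(-1/2) = 12.5 gives L = 36.

L* = 36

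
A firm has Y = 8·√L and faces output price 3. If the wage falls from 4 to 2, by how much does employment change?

ΔL = 27

From P·MP_L = w with MP_L = 4·L^(-1/2), the labor demand is L(w) = (12/w)^(2).
At w = 4: L = 9. At w = 2: L = 36.
ΔL = 36 − 9 = 27.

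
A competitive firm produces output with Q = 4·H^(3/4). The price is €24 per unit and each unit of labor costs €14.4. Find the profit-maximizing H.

H* = 625

MP_H = (3/4)·4·H^(-1/4) = 3·H^(-1/4).
Profit maximization for a price taker requires P·MP_H = w: 24·3·H^(-1/4) = 14.4.
So H^(-1/4) = 0.2, which gives H = 625.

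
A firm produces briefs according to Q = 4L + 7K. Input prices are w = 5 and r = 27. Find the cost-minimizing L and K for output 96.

The inputs are perfect substitutes, so the firm uses whichever has the lower cost per unit of output.
Cost per unit of output via L is w/4 = 1.25; via K it is r/7 = 27/7. L is cheaper.
Producing Q = 96 with L alone: L = 24, K = 0.

L* = 24, K* = 0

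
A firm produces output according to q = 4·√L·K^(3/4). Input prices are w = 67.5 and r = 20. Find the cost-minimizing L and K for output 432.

Cost minimization requires the marginal rate of technical substitution to equal the input-price ratio: MP_L/MP_K = w/r.
Here MP_L/MP_K = (1/2)·(K/L)/(3/4) = (2/3)·(K/L). Setting this equal to 67.5/20 = 3.375 gives K = 5.0625L.
Substituting into q = 432: 4·L^(1/2)·(5.0625L)^(3/4) = 432.
Solving, L = 16 and K = 81.

L* = 16, K* = 81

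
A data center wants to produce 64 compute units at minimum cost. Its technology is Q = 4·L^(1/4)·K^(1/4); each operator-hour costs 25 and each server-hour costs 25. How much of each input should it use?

Cost minimization requires the marginal rate of technical substitution to equal the input-price ratio: MP_L/MP_K = w/r.
Here MP_L/MP_K = (1/4)·(K/L)/(1/4) = (K/L). Setting this equal to 25/25 = 1 gives K = L.
Substituting into Q = 64: 4·L^(1/4)·(L)^(1/4) = 64.
Solving, L = 256 and K = 256.

L* = 256, K* = 256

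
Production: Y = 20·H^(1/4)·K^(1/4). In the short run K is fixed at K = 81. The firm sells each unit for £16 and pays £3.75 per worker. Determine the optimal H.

With K = 81, MP_H = (1/4)·20·H^(-3/4)·81^(1/4) = 15·H^(-3/4).
Profit maximization for a price taker requires P·MP_H = w: 16·15·H^(-3/4) = 3.75.
So H^(-3/4) = 0.015625, which gives H = 256.

H* = 256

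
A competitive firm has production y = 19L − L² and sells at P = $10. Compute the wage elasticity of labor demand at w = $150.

ε = -3.75

From P·MP_L = w with MP_L = 19 − 2L, labor demand is L(w) = (19 − w/10)/2.
dL/dw = −1/(20) = -0.05.
At w = 150, L = 2, so ε = (dL/dw)·(w/L) = (-0.05)·(150/2) = -3.75.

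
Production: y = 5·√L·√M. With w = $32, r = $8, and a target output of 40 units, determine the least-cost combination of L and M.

Cost minimization requires the marginal rate of technical substitution to equal the input-price ratio: MP_L/MP_M = w/r.
Here MP_L/MP_M = (1/2)·(M/L)/(1/2) = (M/L). Setting this equal to 32/8 = 4 gives M = 4L.
Substituting into y = 40: 5·L^(1/2)·(4L)^(1/2) = 40.
Solving, L = 4 and M = 16.

L* = 4, M* = 16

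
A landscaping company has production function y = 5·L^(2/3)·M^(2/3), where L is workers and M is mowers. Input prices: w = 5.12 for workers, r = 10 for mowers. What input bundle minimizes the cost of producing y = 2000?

L* = 125, M* = 64

Cost minimization requires the marginal rate of technical substitution to equal the input-price ratio: MP_L/MP_M = w/r.
Here MP_L/MP_M = (2/3)·(M/L)/(2/3) = (M/L). Setting this equal to 5.12/10 = 0.512 gives M = 0.512L.
Substituting into y = 2000: 5·L^(2/3)·(0.512L)^(2/3) = 2000.
Solving, L = 125 and M = 64.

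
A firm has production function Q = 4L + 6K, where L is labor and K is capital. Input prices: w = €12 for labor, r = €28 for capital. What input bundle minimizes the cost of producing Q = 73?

L* = 18.25, K* = 0

The inputs are perfect substitutes, so the firm uses whichever has the lower cost per unit of output.
Cost per unit of output via L is w/4 = 3; via K it is r/6 = 14/3. L is cheaper.
Producing Q = 73 with L alone: L = 18.25, K = 0.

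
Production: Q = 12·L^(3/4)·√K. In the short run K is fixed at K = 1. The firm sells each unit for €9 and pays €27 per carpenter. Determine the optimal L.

With K = 1, MP_L = (3/4)·12·L^(-1/4)·1^(1/2) = 9·L^(-1/4).
Profit maximization for a price taker requires P·MP_L = w: 9·9·L^(-1/4) = 27.
So L^(-1/4) = 1/3, which gives L = 81.

L* = 81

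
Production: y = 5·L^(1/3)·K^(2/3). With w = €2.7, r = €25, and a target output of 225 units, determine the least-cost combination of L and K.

Cost minimization requires the marginal rate of technical substitution to equal the input-price ratio: MP_L/MP_K = w/r.
Here MP_L/MP_K = (1/3)·(K/L)/(2/3) = 0.5·(K/L). Setting this equal to 2.7/25 = 0.108 gives K = 0.216L.
Substituting into y = 225: 5·L^(1/3)·(0.216L)^(2/3) = 225.
Solving, L = 125 and K = 27.

L* = 125, K* = 27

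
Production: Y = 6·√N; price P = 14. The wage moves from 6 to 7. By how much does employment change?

ΔN = -13

From P·MP_N = w with MP_N = 3·N^(-1/2), the labor demand is N(w) = (42/w)^(2).
At w = 6: N = 49. At w = 7: N = 36.
ΔN = 36 − 49 = -13.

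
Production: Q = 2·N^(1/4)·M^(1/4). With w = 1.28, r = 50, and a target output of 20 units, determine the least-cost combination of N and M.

N* = 625, M* = 16

Cost minimization requires the marginal rate of technical substitution to equal the input-price ratio: MP_N/MP_M = w/r.
Here MP_N/MP_M = (1/4)·(M/N)/(1/4) = (M/N). Setting this equal to 1.28/50 = 0.0256 gives M = 0.0256N.
Substituting into Q = 20: 2·N^(1/4)·(0.0256N)^(1/4) = 20.
Solving, N = 625 and M = 16.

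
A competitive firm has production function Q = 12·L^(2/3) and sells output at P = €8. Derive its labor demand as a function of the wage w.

L(w) = 262144/w³

MP_L = (2/3)·12·L^(-1/3) = 8·L^(-1/3).
Setting P·MP_L = w: 64·L^(-1/3) = w.
Solving for L: L^(-1/3) = w/64, so L = (64/w)^(3).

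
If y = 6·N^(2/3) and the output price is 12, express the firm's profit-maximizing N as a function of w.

N(w) = 110592/w³

MP_N = (2/3)·6·N^(-1/3) = 4·N^(-1/3).
Setting P·MP_N = w: 48·N^(-1/3) = w.
Solving for N: N^(-1/3) = w/48, so N = (48/w)^(3).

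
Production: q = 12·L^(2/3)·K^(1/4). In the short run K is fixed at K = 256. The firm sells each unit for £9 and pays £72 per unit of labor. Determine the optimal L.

With K = 256, MP_L = (2/3)·12·L^(-1/3)·256^(1/4) = 32·L^(-1/3).
Profit maximization for a price taker requires P·MP_L = w: 9·32·L^(-1/3) = 72.
So L^(-1/3) = 0.25, which gives L = 64.

L* = 64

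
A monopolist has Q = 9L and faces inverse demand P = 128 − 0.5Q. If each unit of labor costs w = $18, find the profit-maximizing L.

L* = 14

Marginal revenue from the inverse demand is MR = 128 − Q.
The marginal product is MP_L = 9.
A monopolist hires until marginal revenue product equals the wage: MR·MP_L = w.
(128 − 9L)·9 = 18, so L = 14.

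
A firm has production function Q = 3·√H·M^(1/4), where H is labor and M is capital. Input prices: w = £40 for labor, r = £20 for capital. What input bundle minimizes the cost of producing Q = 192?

Cost minimization requires the marginal rate of technical substitution to equal the input-price ratio: MP_H/MP_M = w/r.
Here MP_H/MP_M = (1/2)·(M/H)/(1/4) = 2·(M/H). Setting this equal to 40/20 = 2 gives M = H.
Substituting into Q = 192: 3·H^(1/2)·(H)^(1/4) = 192.
Solving, H = 256 and M = 256.

H* = 256, M* = 256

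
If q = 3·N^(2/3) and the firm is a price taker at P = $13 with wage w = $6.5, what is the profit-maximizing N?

N* = 64

MP_N = (2/3)·3·N^(-1/3) = 2·N^(-1/3).
Profit maximization for a price taker requires P·MP_N = w: 13·2·N^(-1/3) = 6.5.
So N^(-1/3) = 0.25, which gives N = 64.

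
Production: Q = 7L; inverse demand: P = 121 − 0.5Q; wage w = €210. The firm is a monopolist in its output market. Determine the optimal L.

Marginal revenue from the inverse demand is MR = 121 − Q.
The marginal product is MP_L = 7.
A monopolist hires until marginal revenue product equals the wage: MR·MP_L = w.
(121 − 7L)·7 = 210, so L = 13.

L* = 13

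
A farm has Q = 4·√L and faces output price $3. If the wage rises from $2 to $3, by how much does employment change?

ΔL = -5

From P·MP_L = w with MP_L = 2·L^(-1/2), the labor demand is L(w) = (6/w)^(2).
At w = 2: L = 9. At w = 3: L = 4.
ΔL = 4 − 9 = -5.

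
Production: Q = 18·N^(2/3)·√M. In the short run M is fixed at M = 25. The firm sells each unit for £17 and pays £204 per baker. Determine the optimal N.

With M = 25, MP_N = (2/3)·18·N^(-1/3)·25^(1/2) = 60·N^(-1/3).
Profit maximization for a price taker requires P·MP_N = w: 17·60·N^(-1/3) = 204.
So N^(-1/3) = 0.2, which gives N = 125.

N* = 125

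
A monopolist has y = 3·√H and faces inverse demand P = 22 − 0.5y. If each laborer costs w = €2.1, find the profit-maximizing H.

H* = 25

Marginal revenue from the inverse demand is MR = 22 − y.
The marginal product is MP_H = 1.5·H^(-1/2).
A monopolist hires until marginal revenue product equals the wage: MR·MP_H = w.
At H, y = 3·√H. Substituting and solving: (22 − 3·√H)·1.5·H^(-1/2) = 2.1 gives H = 25.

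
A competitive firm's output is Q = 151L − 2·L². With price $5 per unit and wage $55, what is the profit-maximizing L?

The marginal product of L is MP_L = 151 − 4L.
A price-taking firm hires until the value of the marginal product equals the wage: P·MP_L = w, so 5·(151 − 4L) = 55.
Then 151 − 4L = 11, giving L = 35.

L* = 35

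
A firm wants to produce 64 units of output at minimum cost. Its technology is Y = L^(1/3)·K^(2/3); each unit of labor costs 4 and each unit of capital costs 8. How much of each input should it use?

L* = 64, K* = 64

Cost minimization requires the marginal rate of technical substitution to equal the input-price ratio: MP_L/MP_K = w/r.
Here MP_L/MP_K = (1/3)·(K/L)/(2/3) = 0.5·(K/L). Setting this equal to 4/8 = 0.5 gives K = L.
Substituting into Y = 64: L^(1/3)·(L)^(2/3) = 64.
Solving, L = 64 and K = 64.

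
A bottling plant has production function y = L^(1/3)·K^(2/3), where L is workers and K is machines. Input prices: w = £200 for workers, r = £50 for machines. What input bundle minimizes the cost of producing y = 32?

L* = 8, K* = 64

Cost minimization requires the marginal rate of technical substitution to equal the input-price ratio: MP_L/MP_K = w/r.
Here MP_L/MP_K = (1/3)·(K/L)/(2/3) = 0.5·(K/L). Setting this equal to 200/50 = 4 gives K = 8L.
Substituting into y = 32: L^(1/3)·(8L)^(2/3) = 32.
Solving, L = 8 and K = 64.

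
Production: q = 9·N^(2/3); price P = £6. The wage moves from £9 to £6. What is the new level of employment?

From P·MP_N = w with MP_N = 6·N^(-1/3), the labor demand is N(w) = (36/w)^(3).
At w = 9: N = 64. At w = 6: N = 216.

N* = 216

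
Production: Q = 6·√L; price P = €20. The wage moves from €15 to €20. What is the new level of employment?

From P·MP_L = w with MP_L = 3·L^(-1/2), the labor demand is L(w) = (60/w)^(2).
At w = 15: L = 16. At w = 20: L = 9.

L* = 9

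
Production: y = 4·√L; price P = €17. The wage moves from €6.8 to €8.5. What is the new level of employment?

From P·MP_L = w with MP_L = 2·L^(-1/2), the labor demand is L(w) = (34/w)^(2).
At w = 6.8: L = 25. At w = 8.5: L = 16.

L* = 16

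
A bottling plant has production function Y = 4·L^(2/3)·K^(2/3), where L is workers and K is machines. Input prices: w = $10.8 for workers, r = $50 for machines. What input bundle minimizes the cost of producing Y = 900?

Cost minimization requires the marginal rate of technical substitution to equal the input-price ratio: MP_L/MP_K = w/r.
Here MP_L/MP_K = (2/3)·(K/L)/(2/3) = (K/L). Setting this equal to 10.8/50 = 0.216 gives K = 0.216L.
Substituting into Y = 900: 4·L^(2/3)·(0.216L)^(2/3) = 900.
Solving, L = 125 and K = 27.

L* = 125, K* = 27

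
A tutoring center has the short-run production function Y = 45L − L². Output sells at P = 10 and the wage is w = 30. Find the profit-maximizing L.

The marginal product of L is MP_L = 45 − 2L.
A price-taking firm hires until the value of the marginal product equals the wage: P·MP_L = w, so 10·(45 − 2L) = 30.
Then 45 − 2L = 3, giving L = 21.

L* = 21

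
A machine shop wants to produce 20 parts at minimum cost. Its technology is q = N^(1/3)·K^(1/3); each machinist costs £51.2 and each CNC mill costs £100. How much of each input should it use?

N* = 125, K* = 64

Cost minimization requires the marginal rate of technical substitution to equal the input-price ratio: MP_N/MP_K = w/r.
Here MP_N/MP_K = (1/3)·(K/N)/(1/3) = (K/N). Setting this equal to 51.2/100 = 0.512 gives K = 0.512N.
Substituting into q = 20: N^(1/3)·(0.512N)^(1/3) = 20.
Solving, N = 125 and K = 64.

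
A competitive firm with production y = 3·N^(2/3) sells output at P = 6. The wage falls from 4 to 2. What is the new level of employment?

From P·MP_N = w with MP_N = 2·N^(-1/3), the labor demand is N(w) = (12/w)^(3).
At w = 4: N = 27. At w = 2: N = 216.

N* = 216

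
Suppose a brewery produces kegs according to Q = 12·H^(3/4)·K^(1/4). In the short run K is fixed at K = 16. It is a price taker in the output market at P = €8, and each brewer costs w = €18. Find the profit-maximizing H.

With K = 16, MP_H = (3/4)·12·H^(-1/4)·16^(1/4) = 18·H^(-1/4).
Profit maximization for a price taker requires P·MP_H = w: 8·18·H^(-1/4) = 18.
So H^(-1/4) = 0.125, which gives H = 4096.

H* = 4096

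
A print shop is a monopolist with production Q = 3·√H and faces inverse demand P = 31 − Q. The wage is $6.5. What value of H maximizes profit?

Marginal revenue from the inverse demand is MR = 31 − 2Q.
The marginal product is MP_H = 1.5·H^(-1/2).
A monopolist hires until marginal revenue product equals the wage: MR·MP_H = w.
At H, Q = 3·√H. Substituting and solving: (31 − 6·√H)·1.5·H^(-1/2) = 6.5 gives H = 9.

H* = 9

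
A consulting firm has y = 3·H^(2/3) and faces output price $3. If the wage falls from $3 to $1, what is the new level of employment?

From P·MP_H = w with MP_H = 2·H^(-1/3), the labor demand is H(w) = (6/w)^(3).
At w = 3: H = 8. At w = 1: H = 216.

H* = 216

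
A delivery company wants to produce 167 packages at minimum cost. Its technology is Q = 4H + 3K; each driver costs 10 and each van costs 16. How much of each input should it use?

The inputs are perfect substitutes, so the firm uses whichever has the lower cost per unit of output.
Cost per unit of output via H is w/4 = 2.5; via K it is r/3 = 16/3. H is cheaper.
Producing Q = 167 with H alone: H = 41.75, K = 0.

H* = 41.75, K* = 0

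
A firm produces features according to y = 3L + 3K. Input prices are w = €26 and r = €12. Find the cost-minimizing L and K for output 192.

L* = 0, K* = 64

The inputs are perfect substitutes, so the firm uses whichever has the lower cost per unit of output.
Cost per unit of output via L is w/3 = 26/3; via K it is r/3 = 4. K is cheaper.
Producing y = 192 with K alone: L = 0, K = 64.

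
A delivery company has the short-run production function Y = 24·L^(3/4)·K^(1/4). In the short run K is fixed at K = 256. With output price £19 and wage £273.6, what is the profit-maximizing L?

L* = 625

With K = 256, MP_L = (3/4)·24·L^(-1/4)·256^(1/4) = 72·L^(-1/4).
Profit maximization for a price taker requires P·MP_L = w: 19·72·L^(-1/4) = 273.6.
So L^(-1/4) = 0.2, which gives L = 625.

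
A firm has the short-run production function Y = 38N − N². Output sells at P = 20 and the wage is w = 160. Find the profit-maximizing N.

The marginal product of N is MP_N = 38 − 2N.
A price-taking firm hires until the value of the marginal product equals the wage: P·MP_N = w, so 20·(38 − 2N) = 160.
Then 38 − 2N = 8, giving N = 15.

N* = 15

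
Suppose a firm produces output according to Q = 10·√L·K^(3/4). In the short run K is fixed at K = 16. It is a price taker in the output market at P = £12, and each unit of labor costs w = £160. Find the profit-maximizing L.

With K = 16, MP_L = (1/2)·10·L^(-1/2)·16^(3/4) = 40·L^(-1/2).
Profit maximization for a price taker requires P·MP_L = w: 12·40·L^(-1/2) = 160.
So L^(-1/2) = 1/3, which gives L = 9.

L* = 9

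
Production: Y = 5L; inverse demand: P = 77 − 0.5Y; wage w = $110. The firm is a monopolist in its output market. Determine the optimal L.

Marginal revenue from the inverse demand is MR = 77 − Y.
The marginal product is MP_L = 5.
A monopolist hires until marginal revenue product equals the wage: MR·MP_L = w.
(77 − 5L)·5 = 110, so L = 11.

L* = 11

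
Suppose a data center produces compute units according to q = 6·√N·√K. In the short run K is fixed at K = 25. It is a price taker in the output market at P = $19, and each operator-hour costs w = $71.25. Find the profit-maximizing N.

With K = 25, MP_N = (1/2)·6·N^(-1/2)·25^(1/2) = 15·N^(-1/2).
Profit maximization for a price taker requires P·MP_N = w: 19·15·N^(-1/2) = 71.25.
So N^(-1/2) = 0.25, which gives N = 16.

N* = 16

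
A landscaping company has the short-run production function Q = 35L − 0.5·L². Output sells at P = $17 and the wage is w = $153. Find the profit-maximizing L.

L* = 26

The marginal product of L is MP_L = 35 − L.
A price-taking firm hires until the value of the marginal product equals the wage: P·MP_L = w, so 17·(35 − L) = 153.
Then 35 − L = 9, giving L = 26.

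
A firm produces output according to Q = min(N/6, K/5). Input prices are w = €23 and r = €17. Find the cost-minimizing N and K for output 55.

With a fixed-proportions technology, the cost-minimizing bundle uses no slack in either input: N/6 = K/5 = Q.
So N = 6·55 = 330 and K = 5·55 = 275.

N* = 330, K* = 275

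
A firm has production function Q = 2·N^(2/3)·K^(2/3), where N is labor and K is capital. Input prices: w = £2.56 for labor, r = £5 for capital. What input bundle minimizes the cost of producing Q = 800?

N* = 125, K* = 64

Cost minimization requires the marginal rate of technical substitution to equal the input-price ratio: MP_N/MP_K = w/r.
Here MP_N/MP_K = (2/3)·(K/N)/(2/3) = (K/N). Setting this equal to 2.56/5 = 0.512 gives K = 0.512N.
Substituting into Q = 800: 2·N^(2/3)·(0.512N)^(2/3) = 800.
Solving, N = 125 and K = 64.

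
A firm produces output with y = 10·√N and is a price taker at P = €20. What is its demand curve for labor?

MP_N = (1/2)·10·N^(-1/2) = 5·N^(-1/2).
Setting P·MP_N = w: 100·N^(-1/2) = w.
Solving for N: N^(-1/2) = w/100, so N = (100/w)^(2).

N(w) = 10000/w²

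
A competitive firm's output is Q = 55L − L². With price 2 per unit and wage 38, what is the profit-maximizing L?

The marginal product of L is MP_L = 55 − 2L.
A price-taking firm hires until the value of the marginal product equals the wage: P·MP_L = w, so 2·(55 − 2L) = 38.
Then 55 − 2L = 19, giving L = 18.

L* = 18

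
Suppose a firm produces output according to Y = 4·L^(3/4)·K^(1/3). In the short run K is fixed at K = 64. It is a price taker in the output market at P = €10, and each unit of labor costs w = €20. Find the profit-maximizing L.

L* = 1296

With K = 64, MP_L = (3/4)·4·L^(-1/4)·64^(1/3) = 12·L^(-1/4).
Profit maximization for a price taker requires P·MP_L = w: 10·12·L^(-1/4) = 20.
So L^(-1/4) = 1/6, which gives L = 1296.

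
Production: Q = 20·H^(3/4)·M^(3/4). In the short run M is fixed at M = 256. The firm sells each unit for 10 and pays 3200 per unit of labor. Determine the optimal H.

With M = 256, MP_H = (3/4)·20·H^(-1/4)·256^(3/4) = 960·H^(-1/4).
Profit maximization for a price taker requires P·MP_H = w: 10·960·H^(-1/4) = 3200.
So H^(-1/4) = 1/3, which gives H = 81.

H* = 81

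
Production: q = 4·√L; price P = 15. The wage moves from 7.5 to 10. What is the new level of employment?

From P·MP_L = w with MP_L = 2·L^(-1/2), the labor demand is L(w) = (30/w)^(2).
At w = 7.5: L = 16. At w = 10: L = 9.

L* = 9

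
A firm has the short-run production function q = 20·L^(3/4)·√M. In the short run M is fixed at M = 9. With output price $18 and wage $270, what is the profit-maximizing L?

L* = 81

With M = 9, MP_L = (3/4)·20·L^(-1/4)·9^(1/2) = 45·L^(-1/4).
Profit maximization for a price taker requires P·MP_L = w: 18·45·L^(-1/4) = 270.
So L^(-1/4) = 1/3, which gives L = 81.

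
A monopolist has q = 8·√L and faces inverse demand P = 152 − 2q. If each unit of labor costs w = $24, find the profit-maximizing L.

Marginal revenue from the inverse demand is MR = 152 − 4q.
The marginal product is MP_L = 4·L^(-1/2).
A monopolist hires until marginal revenue product equals the wage: MR·MP_L = w.
At L, q = 8·√L. Substituting and solving: (152 − 32·√L)·4·L^(-1/2) = 24 gives L = 16.

L* = 16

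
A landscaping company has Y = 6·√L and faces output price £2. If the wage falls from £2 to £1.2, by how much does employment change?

ΔL = 16

From P·MP_L = w with MP_L = 3·L^(-1/2), the labor demand is L(w) = (6/w)^(2).
At w = 2: L = 9. At w = 1.2: L = 25.
ΔL = 25 − 9 = 16.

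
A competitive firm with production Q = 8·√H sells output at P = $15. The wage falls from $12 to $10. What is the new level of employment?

H* = 36

From P·MP_H = w with MP_H = 4·H^(-1/2), the labor demand is H(w) = (60/w)^(2).
At w = 12: H = 25. At w = 10: H = 36.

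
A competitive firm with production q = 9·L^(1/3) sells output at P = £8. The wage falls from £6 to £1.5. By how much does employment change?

ΔL = 56

From P·MP_L = w with MP_L = 3·L^(-2/3), the labor demand is L(w) = (24/w)^(3/2).
At w = 6: L = 8. At w = 1.5: L = 64.
ΔL = 64 − 8 = 56.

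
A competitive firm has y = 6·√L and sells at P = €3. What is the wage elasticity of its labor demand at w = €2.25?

MP_L = (1/2)·6·L^(-1/2), so P·MP_L = w gives 9·L^(-1/2) = w.
Solving, L(w) = (9/w)^(2). This is a constant-elasticity form: L ∝ w^(−2), so ε = −2.

ε = -2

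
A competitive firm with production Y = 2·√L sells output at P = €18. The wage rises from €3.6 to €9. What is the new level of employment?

L* = 4

From P·MP_L = w with MP_L = L^(-1/2), the labor demand is L(w) = (18/w)^(2).
At w = 3.6: L = 25. At w = 9: L = 4.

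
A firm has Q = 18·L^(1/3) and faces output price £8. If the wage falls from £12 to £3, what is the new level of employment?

L* = 64

From P·MP_L = w with MP_L = 6·L^(-2/3), the labor demand is L(w) = (48/w)^(3/2).
At w = 12: L = 8. At w = 3: L = 64.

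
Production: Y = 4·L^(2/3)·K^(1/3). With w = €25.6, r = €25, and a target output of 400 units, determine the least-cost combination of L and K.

Cost minimization requires the marginal rate of technical substitution to equal the input-price ratio: MP_L/MP_K = w/r.
Here MP_L/MP_K = (2/3)·(K/L)/(1/3) = 2·(K/L). Setting this equal to 25.6/25 = 1.024 gives K = 0.512L.
Substituting into Y = 400: 4·L^(2/3)·(0.512L)^(1/3) = 400.
Solving, L = 125 and K = 64.

L* = 125, K* = 64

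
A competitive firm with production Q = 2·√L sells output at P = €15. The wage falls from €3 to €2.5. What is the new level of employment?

From P·MP_L = w with MP_L = L^(-1/2), the labor demand is L(w) = (15/w)^(2).
At w = 3: L = 25. At w = 2.5: L = 36.

L* = 36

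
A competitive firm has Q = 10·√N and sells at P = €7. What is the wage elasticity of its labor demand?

ε = -2

MP_N = (1/2)·10·N^(-1/2), so P·MP_N = w gives 35·N^(-1/2) = w.
Solving, N(w) = (35/w)^(2). This is a constant-elasticity form: N ∝ w^(−2), so ε = −2.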